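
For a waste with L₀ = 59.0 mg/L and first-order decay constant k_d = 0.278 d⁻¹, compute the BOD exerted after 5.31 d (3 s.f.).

y_t = L₀(1 − e^(−k_d t)) = 59.0 × (1 − e^(−0.278×5.31))
= 59.0 × (1 − 0.2285) = 59.0 × 0.7715 = 45.52 mg/L.

y ≈ 45.5 mg/L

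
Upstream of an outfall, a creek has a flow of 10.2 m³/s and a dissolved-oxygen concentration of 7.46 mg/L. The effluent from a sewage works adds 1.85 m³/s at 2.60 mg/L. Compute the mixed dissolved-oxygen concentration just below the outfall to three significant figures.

6.71 mg/L

Flow-weighted mixing: C = (Q_r C_r + Q_w C_w)/(Q_r + Q_w)
= (10.2×7.46 + 1.85×2.60)/(10.2 + 1.85) = 80.90/12.05 = 6.714 mg/L.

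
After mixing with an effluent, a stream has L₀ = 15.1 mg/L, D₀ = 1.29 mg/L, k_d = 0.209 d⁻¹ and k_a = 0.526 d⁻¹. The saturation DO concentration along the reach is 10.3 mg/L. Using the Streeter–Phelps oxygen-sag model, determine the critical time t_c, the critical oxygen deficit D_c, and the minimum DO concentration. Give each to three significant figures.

t_c ≈ 2.47 d; D_c ≈ 3.58 mg/L; min DO ≈ 6.72 mg/L

At the critical point dD/dt = 0, so k_d L₀ e^(−k_d t) = k_a D. Substituting D(t) from the Streeter–Phelps equation and solving for t gives
t_c = ln[(k_a/k_d)(1 − D₀(k_a−k_d)/(k_d L₀))] / (k_a−k_d).
Here k_a−k_d = 0.3170 d⁻¹ and 1 − D₀(k_a−k_d)/(k_d L₀) = 1 − 1.29×0.3170/(0.209×15.1) = 0.8704, so
t_c = ln(2.517 × 0.8704) / 0.3170 = 0.7842 / 0.3170 = 2.474 d.
L(t_c) = L₀ e^(−k_d t_c) = 15.1 × 0.5963 = 9.004 mg/L, and at the critical point k_a D_c = k_d L, so D_c = (0.209/0.526) × 9.004 = 3.578 mg/L.
Minimum DO = C_s − D_c = 10.3 − 3.578 = 6.722 mg/L.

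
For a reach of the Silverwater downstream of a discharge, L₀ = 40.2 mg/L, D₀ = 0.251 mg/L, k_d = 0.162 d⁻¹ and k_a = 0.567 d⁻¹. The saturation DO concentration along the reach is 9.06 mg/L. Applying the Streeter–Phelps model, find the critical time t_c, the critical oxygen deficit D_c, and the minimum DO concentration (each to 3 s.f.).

At the critical point dD/dt = 0, so k_d L₀ e^(−k_d t) = k_a D. Substituting D(t) from the Streeter–Phelps equation and solving for t gives
t_c = ln[(k_a/k_d)(1 − D₀(k_a−k_d)/(k_d L₀))] / (k_a−k_d).
Here k_a−k_d = 0.4050 d⁻¹ and 1 − D₀(k_a−k_d)/(k_d L₀) = 1 − 0.251×0.4050/(0.162×40.2) = 0.9844, so
t_c = ln(3.500 × 0.9844) / 0.4050 = 1.237 / 0.4050 = 3.054 d.
D_c = (k_d/k_a) L₀ e^(−k_d t_c) = (0.162/0.567) × 40.2 × e^(−0.162×3.054) = 0.2857 × 40.2 × 0.6097 = 7.003 mg/L.
Minimum DO = C_s − D_c = 9.06 − 7.003 = 2.057 mg/L.

t_c ≈ 3.05 d; D_c ≈ 7.00 mg/L; min DO ≈ 2.06 mg/L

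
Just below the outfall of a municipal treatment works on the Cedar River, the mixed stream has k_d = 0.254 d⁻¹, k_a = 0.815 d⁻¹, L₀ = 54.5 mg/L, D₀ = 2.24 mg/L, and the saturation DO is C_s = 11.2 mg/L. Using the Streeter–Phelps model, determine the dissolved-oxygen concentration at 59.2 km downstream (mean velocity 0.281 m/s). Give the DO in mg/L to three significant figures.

Travel time t = x/v = 59.2 km / (0.281 m/s) = 59200 m / 0.281 m/s = 210700 s = 2.438 d.
k_d L₀/(k_a−k_d) = 0.254×54.5/(0.815−0.254) = 13.84/0.5610 = 24.68 mg/L.
e^(−k_d t) = e^(−0.254×2.438) = 0.5383; e^(−k_a t) = e^(−0.815×2.438) = 0.1371.
D = 24.68 × (0.5383 − 0.1371) + 2.24 × 0.1371 = 9.901 + 0.3070 = 10.21 mg/L.
DO = C_s − D = 11.2 − 10.21 = 0.9925 mg/L.

DO ≈ 0.992 mg/L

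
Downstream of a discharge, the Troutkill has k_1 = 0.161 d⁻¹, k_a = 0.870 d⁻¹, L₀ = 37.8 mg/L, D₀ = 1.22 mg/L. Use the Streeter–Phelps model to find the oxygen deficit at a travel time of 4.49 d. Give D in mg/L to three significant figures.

D ≈ 4.02 mg/L

k_1 L₀/(k_a−k_1) = 0.161×37.8/(0.870−0.161) = 6.086/0.7090 = 8.584 mg/L.
e^(−k_1 t) = e^(−0.161×4.490) = 0.4853; e^(−k_a t) = e^(−0.870×4.490) = 0.02011.
D = 8.584 × (0.4853 − 0.02011) + 1.22 × 0.02011 = 3.993 + 0.02454 = 4.018 mg/L.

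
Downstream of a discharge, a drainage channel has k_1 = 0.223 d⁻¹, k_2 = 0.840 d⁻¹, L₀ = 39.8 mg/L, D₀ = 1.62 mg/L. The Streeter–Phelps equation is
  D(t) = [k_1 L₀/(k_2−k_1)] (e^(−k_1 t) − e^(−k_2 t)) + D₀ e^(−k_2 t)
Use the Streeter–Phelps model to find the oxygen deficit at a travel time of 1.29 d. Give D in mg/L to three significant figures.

k_1 L₀/(k_2−k_1) = 0.223×39.8/(0.840−0.223) = 8.875/0.6170 = 14.38 mg/L.
e^(−k_1 t) = e^(−0.223×1.290) = 0.7500; e^(−k_2 t) = e^(−0.840×1.290) = 0.3384.
D = 14.38 × (0.7500 − 0.3384) + 1.62 × 0.3384 = 5.921 + 0.5482 = 6.469 mg/L.

D ≈ 6.47 mg/L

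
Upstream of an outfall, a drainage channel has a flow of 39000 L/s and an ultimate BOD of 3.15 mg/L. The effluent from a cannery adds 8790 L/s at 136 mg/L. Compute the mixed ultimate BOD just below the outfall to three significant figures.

27.6 mg/L

Flow-weighted mixing: C = (Q_r C_r + Q_w C_w)/(Q_r + Q_w)
= (39000×3.15 + 8790×136)/(39000 + 8790) = 1.318×10^6/47790 = 27.59 mg/L.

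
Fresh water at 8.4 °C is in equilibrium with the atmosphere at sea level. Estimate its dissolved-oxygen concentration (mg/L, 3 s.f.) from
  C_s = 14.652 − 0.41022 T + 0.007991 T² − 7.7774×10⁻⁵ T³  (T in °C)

C_s ≈ 11.7 mg/L

C_s = 14.652 − 0.41022×8.4 + 0.007991×8.4² − 7.7774×10⁻⁵×8.4³ = 11.72 mg/L.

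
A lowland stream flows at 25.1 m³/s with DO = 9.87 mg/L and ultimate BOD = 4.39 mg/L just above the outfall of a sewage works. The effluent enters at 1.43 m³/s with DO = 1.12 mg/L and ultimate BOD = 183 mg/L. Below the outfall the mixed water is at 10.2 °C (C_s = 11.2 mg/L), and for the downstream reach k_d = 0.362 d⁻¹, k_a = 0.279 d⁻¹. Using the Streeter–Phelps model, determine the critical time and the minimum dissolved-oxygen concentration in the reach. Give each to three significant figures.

t_c ≈ 2.79 d; minimum DO ≈ 4.57 mg/L

Mixed DO = (25.1×9.87 + 1.43×1.12)/(25.1+1.43) = 249.3/26.53 = 9.398 mg/L.
Mixed L₀ = (25.1×4.39 + 1.43×183)/(26.53) = 371.9/26.53 = 14.02 mg/L.
Initial deficit D₀ = C_s − DO₀ = 11.2 − 9.398 = 1.802 mg/L.
t_c = (1/-0.08300) ln[(0.279/0.362)(1 − 1.802×-0.08300/(0.362×14.02))] = -12.05 × ln(0.7934) = 2.788 d.
D_c = (0.362/0.279) × 14.02 × e^(−0.362×2.788) = 1.297 × 14.02 × 0.3645 = 6.630 mg/L.
Minimum DO = 11.2 − 6.630 = 4.570 mg/L.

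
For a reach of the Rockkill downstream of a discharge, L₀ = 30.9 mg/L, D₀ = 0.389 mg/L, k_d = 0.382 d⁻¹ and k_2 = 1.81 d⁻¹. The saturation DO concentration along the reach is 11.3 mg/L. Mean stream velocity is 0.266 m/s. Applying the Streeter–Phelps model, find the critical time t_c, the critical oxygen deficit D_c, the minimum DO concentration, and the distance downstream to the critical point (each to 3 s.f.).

t_c = [1/(k_2−k_d)] ln[(k_2/k_d)(1 − D₀(k_2−k_d)/(k_d L₀))]
= [1/(1.81−0.382)] ln[(1.81/0.382)(1 − 0.389×1.428/(0.382×30.9))]
= (1/1.428) ln[4.738 × 0.9529] = 0.7003 × ln(4.515) = 0.7003 × 1.507 = 1.056 d.
L(t_c) = L₀ e^(−k_d t_c) = 30.9 × 0.6681 = 20.65 mg/L, and at the critical point k_2 D_c = k_d L, so D_c = (0.382/1.81) × 20.65 = 4.357 mg/L.
Minimum DO = C_s − D_c = 11.3 − 4.357 = 6.943 mg/L.
x_c = v t_c = 0.266 m/s × 1.056 d × 86400 s/d = 24260 m ≈ 24.3 km.

t_c ≈ 1.06 d; D_c ≈ 4.36 mg/L; min DO ≈ 6.94 mg/L; x_c ≈ 24.3 km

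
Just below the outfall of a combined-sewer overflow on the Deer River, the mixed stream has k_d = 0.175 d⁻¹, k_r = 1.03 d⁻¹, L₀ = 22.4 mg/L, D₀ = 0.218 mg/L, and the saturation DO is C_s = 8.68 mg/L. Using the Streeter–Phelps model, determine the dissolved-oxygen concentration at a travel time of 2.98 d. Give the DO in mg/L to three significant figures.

DO ≈ 6.16 mg/L

k_d L₀/(k_r−k_d) = 0.175×22.4/(1.03−0.175) = 3.920/0.8550 = 4.585 mg/L.
e^(−k_d t) = e^(−0.175×2.980) = 0.5936; e^(−k_r t) = e^(−1.03×2.980) = 0.04645.
D = 4.585 × (0.5936 − 0.04645) + 0.218 × 0.04645 = 2.509 + 0.01013 = 2.519 mg/L.
DO = C_s − D = 8.68 − 2.519 = 6.161 mg/L.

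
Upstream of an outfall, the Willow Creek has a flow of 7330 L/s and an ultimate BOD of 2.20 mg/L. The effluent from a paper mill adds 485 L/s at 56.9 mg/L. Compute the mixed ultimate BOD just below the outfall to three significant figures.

Flow-weighted mixing: C = (Q_r C_r + Q_w C_w)/(Q_r + Q_w)
= (7330×2.20 + 485×56.9)/(7330 + 485) = 43720/7815 = 5.595 mg/L.

5.59 mg/L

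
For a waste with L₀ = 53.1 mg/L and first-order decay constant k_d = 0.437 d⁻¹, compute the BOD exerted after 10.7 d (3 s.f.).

y_t = L₀(1 − e^(−k_d t)) = 53.1 × (1 − e^(−0.437×10.7))
= 53.1 × (1 − 0.009317) = 53.1 × 0.9907 = 52.61 mg/L.

y ≈ 52.6 mg/L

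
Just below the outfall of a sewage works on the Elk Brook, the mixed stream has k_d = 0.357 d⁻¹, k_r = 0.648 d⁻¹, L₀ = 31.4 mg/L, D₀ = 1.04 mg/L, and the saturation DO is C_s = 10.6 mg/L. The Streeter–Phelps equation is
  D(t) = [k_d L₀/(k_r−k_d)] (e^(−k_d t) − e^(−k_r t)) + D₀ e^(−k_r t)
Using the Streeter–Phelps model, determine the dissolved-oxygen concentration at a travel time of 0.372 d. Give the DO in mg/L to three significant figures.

DO ≈ 6.32 mg/L

k_d L₀/(k_r−k_d) = 0.357×31.4/(0.648−0.357) = 11.21/0.2910 = 38.52 mg/L.
e^(−k_d t) = e^(−0.357×0.3720) = 0.8756; e^(−k_r t) = e^(−0.648×0.3720) = 0.7858.
D = 38.52 × (0.8756 − 0.7858) + 1.04 × 0.7858 = 3.461 + 0.8172 = 4.278 mg/L.
DO = C_s − D = 10.6 − 4.278 = 6.322 mg/L.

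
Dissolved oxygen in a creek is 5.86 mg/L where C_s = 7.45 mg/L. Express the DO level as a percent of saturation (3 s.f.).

78.7 % saturation

% saturation = C/C_s × 100 = 5.86/7.45 × 100 = 78.7 %.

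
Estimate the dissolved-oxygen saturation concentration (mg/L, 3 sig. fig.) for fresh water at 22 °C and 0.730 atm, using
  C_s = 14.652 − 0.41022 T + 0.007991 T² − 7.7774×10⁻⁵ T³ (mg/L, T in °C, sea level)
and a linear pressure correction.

At sea level: C_s = 14.652 − 0.41022×22 + 0.007991×22² − 7.7774×10⁻⁵×22³ = 8.667 mg/L.
Pressure correction: C_s' = 8.667 × 0.730 = 6.327 mg/L.

C_s ≈ 6.33 mg/L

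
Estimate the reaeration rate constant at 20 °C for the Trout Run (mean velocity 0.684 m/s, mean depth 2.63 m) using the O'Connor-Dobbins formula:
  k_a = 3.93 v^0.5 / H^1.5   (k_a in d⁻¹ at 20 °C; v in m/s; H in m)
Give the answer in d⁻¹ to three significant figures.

k_a = 3.93 × 0.684^0.5 / 2.63^1.5 = 3.93 × 0.8270 / 4.265 = 0.7621 d⁻¹.

k_a ≈ 0.762 d⁻¹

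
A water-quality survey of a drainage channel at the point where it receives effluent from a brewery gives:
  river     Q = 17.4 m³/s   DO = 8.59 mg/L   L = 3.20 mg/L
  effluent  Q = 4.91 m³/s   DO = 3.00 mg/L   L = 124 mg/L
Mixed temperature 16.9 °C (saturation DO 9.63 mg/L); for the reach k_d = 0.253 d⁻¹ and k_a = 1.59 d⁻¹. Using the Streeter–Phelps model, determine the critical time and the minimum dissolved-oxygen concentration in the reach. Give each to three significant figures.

t_c ≈ 0.989 d; minimum DO ≈ 5.94 mg/L

Mixed DO = (17.4×8.59 + 4.91×3.00)/(17.4+4.91) = 164.2/22.31 = 7.360 mg/L.
Mixed L₀ = (17.4×3.20 + 4.91×124)/(22.31) = 664.5/22.31 = 29.79 mg/L.
Initial deficit D₀ = C_s − DO₀ = 9.63 − 7.360 = 2.270 mg/L.
t_c = (1/1.337) ln[(1.59/0.253)(1 − 2.270×1.337/(0.253×29.79))] = 0.7479 × ln(3.753) = 0.9892 d.
D_c = (0.253/1.59) × 29.79 × e^(−0.253×0.9892) = 0.1591 × 29.79 × 0.7786 = 3.690 mg/L.
Minimum DO = 9.63 − 3.690 = 5.940 mg/L.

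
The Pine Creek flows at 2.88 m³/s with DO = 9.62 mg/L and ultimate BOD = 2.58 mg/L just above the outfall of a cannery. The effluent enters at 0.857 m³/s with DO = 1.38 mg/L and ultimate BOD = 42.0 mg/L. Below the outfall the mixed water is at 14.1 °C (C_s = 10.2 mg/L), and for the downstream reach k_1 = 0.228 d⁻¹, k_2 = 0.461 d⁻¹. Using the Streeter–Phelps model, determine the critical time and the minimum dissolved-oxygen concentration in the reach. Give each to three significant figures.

t_c ≈ 1.97 d; minimum DO ≈ 6.53 mg/L

Mixed DO = (2.88×9.62 + 0.857×1.38)/(2.88+0.857) = 28.89/3.737 = 7.730 mg/L.
Mixed L₀ = (2.88×2.58 + 0.857×42.0)/(3.737) = 43.42/3.737 = 11.62 mg/L.
Initial deficit D₀ = C_s − DO₀ = 10.2 − 7.730 = 2.470 mg/L.
t_c = (1/0.2330) ln[(0.461/0.228)(1 − 2.470×0.2330/(0.228×11.62))] = 4.292 × ln(1.583) = 1.971 d.
D_c = (0.228/0.461) × 11.62 × e^(−0.228×1.971) = 0.4946 × 11.62 × 0.6381 = 3.667 mg/L.
Minimum DO = 10.2 − 3.667 = 6.533 mg/L.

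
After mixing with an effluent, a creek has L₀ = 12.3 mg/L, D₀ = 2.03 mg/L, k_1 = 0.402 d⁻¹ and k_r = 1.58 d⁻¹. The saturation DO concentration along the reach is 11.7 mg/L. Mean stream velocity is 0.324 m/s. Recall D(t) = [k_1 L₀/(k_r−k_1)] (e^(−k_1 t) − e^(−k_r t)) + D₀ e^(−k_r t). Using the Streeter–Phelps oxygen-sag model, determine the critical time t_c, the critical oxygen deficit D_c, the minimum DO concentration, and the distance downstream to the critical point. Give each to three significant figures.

t_c ≈ 0.601 d; D_c ≈ 2.46 mg/L; min DO ≈ 9.24 mg/L; x_c ≈ 16.8 km

At the critical point dD/dt = 0, so k_1 L₀ e^(−k_1 t) = k_r D. Substituting D(t) from the Streeter–Phelps equation and solving for t gives
t_c = ln[(k_r/k_1)(1 − D₀(k_r−k_1)/(k_1 L₀))] / (k_r−k_1).
Here k_r−k_1 = 1.178 d⁻¹ and 1 − D₀(k_r−k_1)/(k_1 L₀) = 1 − 2.03×1.178/(0.402×12.3) = 0.5164, so
t_c = ln(3.930 × 0.5164) / 1.178 = 0.7078 / 1.178 = 0.6009 d.
D_c = (k_1/k_r) L₀ e^(−k_1 t_c) = (0.402/1.58) × 12.3 × e^(−0.402×0.6009) = 0.2544 × 12.3 × 0.7854 = 2.458 mg/L.
Minimum DO = C_s − D_c = 11.7 − 2.458 = 9.242 mg/L.
x_c = v t_c = 0.324 m/s × 0.6009 d × 86400 s/d = 16820 m ≈ 16.8 km.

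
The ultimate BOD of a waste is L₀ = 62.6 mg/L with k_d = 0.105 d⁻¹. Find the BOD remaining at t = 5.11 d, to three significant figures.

L ≈ 36.6 mg/L

L_t = L₀ e^(−k_d t) = 62.6 × e^(−0.105×5.11) = 62.6 × 0.5848 = 36.61 mg/L.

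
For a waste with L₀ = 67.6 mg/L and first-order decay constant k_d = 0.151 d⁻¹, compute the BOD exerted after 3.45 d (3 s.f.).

y_t = L₀(1 − e^(−k_d t)) = 67.6 × (1 − e^(−0.151×3.45))
= 67.6 × (1 − 0.5940) = 67.6 × 0.4060 = 27.45 mg/L.

y ≈ 27.4 mg/L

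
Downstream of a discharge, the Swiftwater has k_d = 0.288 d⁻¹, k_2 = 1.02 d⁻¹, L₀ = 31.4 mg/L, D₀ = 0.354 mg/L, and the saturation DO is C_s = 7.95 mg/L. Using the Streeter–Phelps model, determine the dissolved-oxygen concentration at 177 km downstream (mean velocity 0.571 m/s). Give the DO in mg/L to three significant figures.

DO ≈ 3.86 mg/L

Travel time t = x/v = 177 km / (0.571 m/s) = 177000 m / 0.571 m/s = 310000 s = 3.588 d.
k_d L₀/(k_2−k_d) = 0.288×31.4/(1.02−0.288) = 9.043/0.7320 = 12.35 mg/L.
e^(−k_d t) = e^(−0.288×3.588) = 0.3558; e^(−k_2 t) = e^(−1.02×3.588) = 0.02574.
D = 12.35 × (0.3558 − 0.02574) + 0.354 × 0.02574 = 4.078 + 0.009114 = 4.087 mg/L.
DO = C_s − D = 7.95 − 4.087 = 3.863 mg/L.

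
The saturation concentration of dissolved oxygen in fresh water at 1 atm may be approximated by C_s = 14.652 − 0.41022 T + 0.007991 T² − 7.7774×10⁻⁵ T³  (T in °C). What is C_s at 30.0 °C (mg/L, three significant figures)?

C_s ≈ 7.44 mg/L

C_s = 14.652 − 0.41022×30.0 + 0.007991×30.0² − 7.7774×10⁻⁵×30.0³ = 7.437 mg/L.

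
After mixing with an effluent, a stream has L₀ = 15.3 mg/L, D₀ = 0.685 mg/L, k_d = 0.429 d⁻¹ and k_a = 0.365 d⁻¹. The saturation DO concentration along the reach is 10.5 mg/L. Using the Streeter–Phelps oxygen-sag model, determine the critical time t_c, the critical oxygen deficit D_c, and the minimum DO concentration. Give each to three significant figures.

With k_a/k_d = 0.8508 and 1 − D₀(k_a−k_d)/(k_d L₀) = 1.007,
t_c = ln(0.8508 × 1.007) / (0.365 − 0.429) = ln(0.8565) / -0.06400 = -0.1549/-0.06400 = 2.420 d.
L(t_c) = L₀ e^(−k_d t_c) = 15.3 × 0.3540 = 5.417 mg/L, and at the critical point k_a D_c = k_d L, so D_c = (0.429/0.365) × 5.417 = 6.367 mg/L.
Minimum DO = C_s − D_c = 10.5 − 6.367 = 4.133 mg/L.

t_c ≈ 2.42 d; D_c ≈ 6.37 mg/L; min DO ≈ 4.13 mg/L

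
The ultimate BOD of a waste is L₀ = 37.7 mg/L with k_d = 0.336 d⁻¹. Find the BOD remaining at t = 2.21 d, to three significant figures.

L_t = L₀ e^(−k_d t) = 37.7 × e^(−0.336×2.21) = 37.7 × 0.4759 = 17.94 mg/L.

L ≈ 17.9 mg/L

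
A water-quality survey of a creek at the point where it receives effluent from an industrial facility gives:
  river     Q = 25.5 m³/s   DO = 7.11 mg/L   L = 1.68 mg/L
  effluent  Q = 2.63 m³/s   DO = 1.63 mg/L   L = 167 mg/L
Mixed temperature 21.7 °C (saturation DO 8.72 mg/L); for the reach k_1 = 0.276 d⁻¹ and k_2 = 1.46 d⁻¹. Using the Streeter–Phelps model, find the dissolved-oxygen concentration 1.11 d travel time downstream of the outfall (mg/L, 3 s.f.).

DO ≈ 6.15 mg/L

Mixed DO = (25.5×7.11 + 2.63×1.63)/(25.5+2.63) = 185.6/28.13 = 6.598 mg/L.
Mixed L₀ = (25.5×1.68 + 2.63×167)/(28.13) = 482.0/28.13 = 17.14 mg/L.
Initial deficit D₀ = C_s − DO₀ = 8.72 − 6.598 = 2.122 mg/L.
D(1.11) = [0.276×17.14/(1.46−0.276)](e^(−0.276×1.11) − e^(−1.46×1.11)) + 2.122 e^(−1.46×1.11)
= 3.995 × (0.7361 − 0.1978) + 2.122 × 0.1978 = 2.570 mg/L.
DO = 8.72 − 2.570 = 6.150 mg/L.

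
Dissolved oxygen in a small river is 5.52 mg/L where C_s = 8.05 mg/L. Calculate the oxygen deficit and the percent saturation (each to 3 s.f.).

D ≈ 2.53 mg/L; 68.6 % saturation

D = C_s − C = 8.05 − 5.52 = 2.53 mg/L.
% saturation = 5.52/8.05 × 100 = 68.6 %.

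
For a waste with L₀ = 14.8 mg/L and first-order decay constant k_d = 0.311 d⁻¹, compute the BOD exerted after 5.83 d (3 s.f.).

y_t = L₀(1 − e^(−k_d t)) = 14.8 × (1 − e^(−0.311×5.83))
= 14.8 × (1 − 0.1631) = 14.8 × 0.8369 = 12.39 mg/L.

y ≈ 12.4 mg/L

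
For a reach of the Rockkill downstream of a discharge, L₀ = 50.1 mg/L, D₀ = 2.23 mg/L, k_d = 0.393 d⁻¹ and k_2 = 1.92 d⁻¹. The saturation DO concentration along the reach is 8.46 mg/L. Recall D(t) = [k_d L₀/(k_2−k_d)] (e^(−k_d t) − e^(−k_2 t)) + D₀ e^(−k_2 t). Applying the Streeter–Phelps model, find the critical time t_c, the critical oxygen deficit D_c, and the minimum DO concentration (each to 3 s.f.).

At the critical point dD/dt = 0, so k_d L₀ e^(−k_d t) = k_2 D. Substituting D(t) from the Streeter–Phelps equation and solving for t gives
t_c = ln[(k_2/k_d)(1 − D₀(k_2−k_d)/(k_d L₀))] / (k_2−k_d).
Here k_2−k_d = 1.527 d⁻¹ and 1 − D₀(k_2−k_d)/(k_d L₀) = 1 − 2.23×1.527/(0.393×50.1) = 0.8271, so
t_c = ln(4.885 × 0.8271) / 1.527 = 1.396 / 1.527 = 0.9145 d.
D_c = (k_d/k_2) L₀ e^(−k_d t_c) = (0.393/1.92) × 50.1 × e^(−0.393×0.9145) = 0.2047 × 50.1 × 0.6981 = 7.159 mg/L.
Minimum DO = C_s − D_c = 8.46 − 7.159 = 1.301 mg/L.

t_c ≈ 0.914 d; D_c ≈ 7.16 mg/L; min DO ≈ 1.30 mg/L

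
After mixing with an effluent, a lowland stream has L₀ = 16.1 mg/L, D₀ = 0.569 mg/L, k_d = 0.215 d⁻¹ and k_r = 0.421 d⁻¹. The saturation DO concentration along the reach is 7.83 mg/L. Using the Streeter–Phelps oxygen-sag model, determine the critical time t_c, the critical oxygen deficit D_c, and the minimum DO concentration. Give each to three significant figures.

t_c ≈ 3.09 d; D_c ≈ 4.23 mg/L; min DO ≈ 3.60 mg/L

At the critical point dD/dt = 0, so k_d L₀ e^(−k_d t) = k_r D. Substituting D(t) from the Streeter–Phelps equation and solving for t gives
t_c = ln[(k_r/k_d)(1 − D₀(k_r−k_d)/(k_d L₀))] / (k_r−k_d).
Here k_r−k_d = 0.2060 d⁻¹ and 1 − D₀(k_r−k_d)/(k_d L₀) = 1 − 0.569×0.2060/(0.215×16.1) = 0.9661, so
t_c = ln(1.958 × 0.9661) / 0.2060 = 0.6375 / 0.2060 = 3.095 d.
L(t_c) = L₀ e^(−k_d t_c) = 16.1 × 0.5141 = 8.276 mg/L, and at the critical point k_r D_c = k_d L, so D_c = (0.215/0.421) × 8.276 = 4.227 mg/L.
Minimum DO = C_s − D_c = 7.83 − 4.227 = 3.603 mg/L.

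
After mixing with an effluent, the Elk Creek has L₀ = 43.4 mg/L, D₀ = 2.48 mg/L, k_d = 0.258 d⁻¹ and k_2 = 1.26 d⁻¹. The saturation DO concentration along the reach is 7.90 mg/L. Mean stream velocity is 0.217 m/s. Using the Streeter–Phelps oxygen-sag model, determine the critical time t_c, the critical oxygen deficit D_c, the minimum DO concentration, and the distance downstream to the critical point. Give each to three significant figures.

t_c ≈ 1.33 d; D_c ≈ 6.30 mg/L; min DO ≈ 1.60 mg/L; x_c ≈ 25.0 km

t_c = [1/(k_2−k_d)] ln[(k_2/k_d)(1 − D₀(k_2−k_d)/(k_d L₀))]
= [1/(1.26−0.258)] ln[(1.26/0.258)(1 − 2.48×1.002/(0.258×43.4))]
= (1/1.002) ln[4.884 × 0.7781] = 0.9980 × ln(3.800) = 0.9980 × 1.335 = 1.332 d.
D_c = (k_d/k_2) L₀ e^(−k_d t_c) = (0.258/1.26) × 43.4 × e^(−0.258×1.332) = 0.2048 × 43.4 × 0.7091 = 6.302 mg/L.
Minimum DO = C_s − D_c = 7.90 − 6.302 = 1.598 mg/L.
x_c = v t_c = 0.217 m/s × 1.332 d × 86400 s/d = 24980 m ≈ 25.0 km.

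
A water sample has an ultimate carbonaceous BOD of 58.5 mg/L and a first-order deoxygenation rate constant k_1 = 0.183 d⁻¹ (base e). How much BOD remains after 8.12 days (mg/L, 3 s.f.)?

L ≈ 13.2 mg/L

L_t = L₀ e^(−k_1 t) = 58.5 × e^(−0.183×8.12) = 58.5 × 0.2263 = 13.24 mg/L.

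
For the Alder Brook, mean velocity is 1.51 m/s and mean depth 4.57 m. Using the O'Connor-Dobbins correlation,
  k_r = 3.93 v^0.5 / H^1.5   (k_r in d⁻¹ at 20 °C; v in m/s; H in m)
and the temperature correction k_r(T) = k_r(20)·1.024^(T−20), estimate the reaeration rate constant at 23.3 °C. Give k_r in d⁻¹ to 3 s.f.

k_r(20) = 3.93 × 1.51^0.5 / 4.57^1.5 = 3.93 × 1.229 / 9.770 = 0.4943 d⁻¹.
k_r(23.3) = 0.4943 × 1.024^(23.3−20) = 0.4943 × 1.081 = 0.5346 d⁻¹.

k_r ≈ 0.535 d⁻¹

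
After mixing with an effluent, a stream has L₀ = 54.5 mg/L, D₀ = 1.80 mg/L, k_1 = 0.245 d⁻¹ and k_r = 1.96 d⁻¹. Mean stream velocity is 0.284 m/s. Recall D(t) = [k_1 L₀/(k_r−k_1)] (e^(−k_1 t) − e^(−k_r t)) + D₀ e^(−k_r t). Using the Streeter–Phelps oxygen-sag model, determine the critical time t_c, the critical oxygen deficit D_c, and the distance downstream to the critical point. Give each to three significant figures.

At the critical point dD/dt = 0, so k_1 L₀ e^(−k_1 t) = k_r D. Substituting D(t) from the Streeter–Phelps equation and solving for t gives
t_c = ln[(k_r/k_1)(1 − D₀(k_r−k_1)/(k_1 L₀))] / (k_r−k_1).
Here k_r−k_1 = 1.715 d⁻¹ and 1 − D₀(k_r−k_1)/(k_1 L₀) = 1 − 1.80×1.715/(0.245×54.5) = 0.7688, so
t_c = ln(8.000 × 0.7688) / 1.715 = 1.817 / 1.715 = 1.059 d.
L(t_c) = L₀ e^(−k_1 t_c) = 54.5 × 0.7714 = 42.04 mg/L, and at the critical point k_r D_c = k_1 L, so D_c = (0.245/1.96) × 42.04 = 5.255 mg/L.
x_c = v t_c = 0.284 m/s × 1.059 d × 86400 s/d = 25990 m ≈ 26.0 km.

t_c ≈ 1.06 d; D_c ≈ 5.26 mg/L; x_c ≈ 26.0 km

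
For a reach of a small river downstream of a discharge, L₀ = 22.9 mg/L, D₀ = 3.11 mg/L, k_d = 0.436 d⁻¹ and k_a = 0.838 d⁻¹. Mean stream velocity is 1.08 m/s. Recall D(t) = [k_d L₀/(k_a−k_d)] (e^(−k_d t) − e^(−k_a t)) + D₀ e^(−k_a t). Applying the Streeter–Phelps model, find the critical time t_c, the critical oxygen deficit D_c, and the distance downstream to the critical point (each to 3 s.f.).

t_c ≈ 1.29 d; D_c ≈ 6.78 mg/L; x_c ≈ 121 km

t_c = [1/(k_a−k_d)] ln[(k_a/k_d)(1 − D₀(k_a−k_d)/(k_d L₀))]
= [1/(0.838−0.436)] ln[(0.838/0.436)(1 − 3.11×0.4020/(0.436×22.9))]
= (1/0.4020) ln[1.922 × 0.8748] = 2.488 × ln(1.681) = 2.488 × 0.5196 = 1.293 d.
L(t_c) = L₀ e^(−k_d t_c) = 22.9 × 0.5692 = 13.03 mg/L, and at the critical point k_a D_c = k_d L, so D_c = (0.436/0.838) × 13.03 = 6.782 mg/L.
x_c = v t_c = 1.08 m/s × 1.293 d × 86400 s/d = 120600 m ≈ 121 km.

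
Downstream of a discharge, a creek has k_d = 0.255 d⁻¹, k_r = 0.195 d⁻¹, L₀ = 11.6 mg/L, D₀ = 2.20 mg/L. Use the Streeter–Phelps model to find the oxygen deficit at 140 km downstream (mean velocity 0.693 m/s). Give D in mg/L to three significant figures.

D ≈ 5.48 mg/L

Travel time t = x/v = 140 km / (0.693 m/s) = 140000 m / 0.693 m/s = 202000 s = 2.338 d.
k_d L₀/(k_r−k_d) = 0.255×11.6/(0.195−0.255) = 2.958/-0.06000 = -49.30 mg/L.
e^(−k_d t) = e^(−0.255×2.338) = 0.5509; e^(−k_r t) = e^(−0.195×2.338) = 0.6338.
D = -49.30 × (0.5509 − 0.6338) + 2.20 × 0.6338 = 4.090 + 1.394 = 5.485 mg/L.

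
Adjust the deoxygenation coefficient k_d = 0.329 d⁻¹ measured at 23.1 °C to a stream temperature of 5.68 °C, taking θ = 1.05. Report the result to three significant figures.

k_d(T₂) = k_d(T₁) · θ^(T₂−T₁) = 0.329 × 1.05^(5.68−23.1)
= 0.329 × 1.05^-17.4 = 0.329 × 0.4274 = 0.1406 d⁻¹.

k_d ≈ 0.141 d⁻¹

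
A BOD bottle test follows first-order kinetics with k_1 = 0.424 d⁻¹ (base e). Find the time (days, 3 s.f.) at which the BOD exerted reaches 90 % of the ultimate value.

y/L₀ = 1 − e^(−k_1 t) = 0.90 ⇒ e^(−k_1 t) = 0.100
t = −ln(0.100) / 0.424 = 2.303 / 0.424 = 5.431 d.

t ≈ 5.43 d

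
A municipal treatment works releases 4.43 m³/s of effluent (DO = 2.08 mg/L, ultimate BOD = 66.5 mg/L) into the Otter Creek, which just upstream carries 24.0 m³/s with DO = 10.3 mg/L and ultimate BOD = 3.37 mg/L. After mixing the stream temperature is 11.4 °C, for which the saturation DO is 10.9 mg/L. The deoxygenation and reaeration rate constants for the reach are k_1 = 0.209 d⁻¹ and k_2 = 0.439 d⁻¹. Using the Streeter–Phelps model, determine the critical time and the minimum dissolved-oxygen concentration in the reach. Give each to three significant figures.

t_c ≈ 2.49 d; minimum DO ≈ 7.16 mg/L

Mixed DO = (24.0×10.3 + 4.43×2.08)/(24.0+4.43) = 256.4/28.43 = 9.019 mg/L.
Mixed L₀ = (24.0×3.37 + 4.43×66.5)/(28.43) = 375.5/28.43 = 13.21 mg/L.
Initial deficit D₀ = C_s − DO₀ = 10.9 − 9.019 = 1.881 mg/L.
t_c = (1/0.2300) ln[(0.439/0.209)(1 − 1.881×0.2300/(0.209×13.21))] = 4.348 × ln(1.771) = 2.486 d.
D_c = (0.209/0.439) × 13.21 × e^(−0.209×2.486) = 0.4761 × 13.21 × 0.5948 = 3.740 mg/L.
Minimum DO = 10.9 − 3.740 = 7.160 mg/L.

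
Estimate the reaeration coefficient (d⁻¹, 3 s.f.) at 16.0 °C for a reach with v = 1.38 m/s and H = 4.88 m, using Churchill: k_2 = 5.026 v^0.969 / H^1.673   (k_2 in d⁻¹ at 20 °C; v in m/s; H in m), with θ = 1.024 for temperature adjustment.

k_2 ≈ 0.440 d⁻¹

k_2(20) = 5.026 × 1.38^0.969 / 4.88^1.673 = 5.026 × 1.366 / 14.18 = 0.4842 d⁻¹.
k_2(16.0) = 0.4842 × 1.024^(16.0−20) = 0.4842 × 0.9095 = 0.4404 d⁻¹.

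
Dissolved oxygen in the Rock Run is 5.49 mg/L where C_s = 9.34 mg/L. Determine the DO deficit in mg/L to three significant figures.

D ≈ 3.85 mg/L

D = C_s − C = 9.34 − 5.49 = 3.85 mg/L.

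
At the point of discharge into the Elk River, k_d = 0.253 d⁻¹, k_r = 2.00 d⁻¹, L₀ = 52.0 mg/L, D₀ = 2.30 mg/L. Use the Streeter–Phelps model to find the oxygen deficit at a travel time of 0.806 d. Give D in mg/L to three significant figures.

k_d L₀/(k_r−k_d) = 0.253×52.0/(2.00−0.253) = 13.16/1.747 = 7.531 mg/L.
e^(−k_d t) = e^(−0.253×0.8060) = 0.8155; e^(−k_r t) = e^(−2.00×0.8060) = 0.1995.
D = 7.531 × (0.8155 − 0.1995) + 2.30 × 0.1995 = 4.639 + 0.4588 = 5.098 mg/L.

D ≈ 5.10 mg/L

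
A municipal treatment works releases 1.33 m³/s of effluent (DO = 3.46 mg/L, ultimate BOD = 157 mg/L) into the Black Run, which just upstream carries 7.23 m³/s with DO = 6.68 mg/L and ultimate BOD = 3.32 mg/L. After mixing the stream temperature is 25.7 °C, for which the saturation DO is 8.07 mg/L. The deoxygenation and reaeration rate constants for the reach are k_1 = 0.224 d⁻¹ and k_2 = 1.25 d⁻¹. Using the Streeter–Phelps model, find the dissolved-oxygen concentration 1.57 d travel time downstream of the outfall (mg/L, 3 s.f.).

DO ≈ 4.46 mg/L

Mixed DO = (7.23×6.68 + 1.33×3.46)/(7.23+1.33) = 52.90/8.560 = 6.180 mg/L.
Mixed L₀ = (7.23×3.32 + 1.33×157)/(8.560) = 232.8/8.560 = 27.20 mg/L.
Initial deficit D₀ = C_s − DO₀ = 8.07 − 6.180 = 1.890 mg/L.
D(1.57) = [0.224×27.20/(1.25−0.224)](e^(−0.224×1.57) − e^(−1.25×1.57)) + 1.890 e^(−1.25×1.57)
= 5.938 × (0.7035 − 0.1405) + 1.890 × 0.1405 = 3.609 mg/L.
DO = 8.07 − 3.609 = 4.461 mg/L.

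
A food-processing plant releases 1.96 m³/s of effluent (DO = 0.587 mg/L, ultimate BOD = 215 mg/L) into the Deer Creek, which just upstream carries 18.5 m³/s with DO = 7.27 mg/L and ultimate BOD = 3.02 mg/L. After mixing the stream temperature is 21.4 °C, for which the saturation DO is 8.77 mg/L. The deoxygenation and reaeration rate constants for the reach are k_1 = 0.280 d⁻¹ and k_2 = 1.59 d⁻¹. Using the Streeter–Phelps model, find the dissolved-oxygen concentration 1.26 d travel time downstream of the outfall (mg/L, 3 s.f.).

DO ≈ 5.65 mg/L

Mixed DO = (18.5×7.27 + 1.96×0.587)/(18.5+1.96) = 135.6/20.46 = 6.630 mg/L.
Mixed L₀ = (18.5×3.02 + 1.96×215)/(20.46) = 477.3/20.46 = 23.33 mg/L.
Initial deficit D₀ = C_s − DO₀ = 8.77 − 6.630 = 2.140 mg/L.
D(1.26) = [0.280×23.33/(1.59−0.280)](e^(−0.280×1.26) − e^(−1.59×1.26)) + 2.140 e^(−1.59×1.26)
= 4.986 × (0.7027 − 0.1349) + 2.140 × 0.1349 = 3.120 mg/L.
DO = 8.77 − 3.120 = 5.650 mg/L.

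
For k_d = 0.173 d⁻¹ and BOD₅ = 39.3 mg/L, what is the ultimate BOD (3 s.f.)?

BOD₅ = L₀(1 − e^(−5k_d)) ⇒ L₀ = BOD₅ / (1 − e^(−5×0.173))
= 39.3 / (1 − 0.4211) = 39.3 / 0.5789 = 67.88 mg/L.

L₀ ≈ 67.9 mg/L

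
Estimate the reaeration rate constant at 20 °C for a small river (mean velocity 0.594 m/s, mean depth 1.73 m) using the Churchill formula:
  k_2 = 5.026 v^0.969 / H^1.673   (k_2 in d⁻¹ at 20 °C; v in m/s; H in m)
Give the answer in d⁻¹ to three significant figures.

k_2 = 5.026 × 0.594^0.969 / 1.73^1.673 = 5.026 × 0.6037 / 2.502 = 1.213 d⁻¹.

k_2 ≈ 1.21 d⁻¹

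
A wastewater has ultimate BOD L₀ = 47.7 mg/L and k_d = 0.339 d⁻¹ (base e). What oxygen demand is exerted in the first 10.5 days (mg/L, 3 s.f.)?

y ≈ 46.3 mg/L

y_t = L₀(1 − e^(−k_d t)) = 47.7 × (1 − e^(−0.339×10.5))
= 47.7 × (1 − 0.02845) = 47.7 × 0.9715 = 46.34 mg/L.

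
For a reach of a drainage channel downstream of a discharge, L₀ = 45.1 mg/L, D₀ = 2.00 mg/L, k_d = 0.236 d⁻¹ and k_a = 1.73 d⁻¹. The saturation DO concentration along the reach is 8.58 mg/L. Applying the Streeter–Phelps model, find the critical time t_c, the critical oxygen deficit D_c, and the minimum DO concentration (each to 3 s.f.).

t_c = [1/(k_a−k_d)] ln[(k_a/k_d)(1 − D₀(k_a−k_d)/(k_d L₀))]
= [1/(1.73−0.236)] ln[(1.73/0.236)(1 − 2.00×1.494/(0.236×45.1))]
= (1/1.494) ln[7.331 × 0.7193] = 0.6693 × ln(5.273) = 0.6693 × 1.663 = 1.113 d.
L(t_c) = L₀ e^(−k_d t_c) = 45.1 × 0.7690 = 34.68 mg/L, and at the critical point k_a D_c = k_d L, so D_c = (0.236/1.73) × 34.68 = 4.731 mg/L.
Minimum DO = C_s − D_c = 8.58 − 4.731 = 3.849 mg/L.

t_c ≈ 1.11 d; D_c ≈ 4.73 mg/L; min DO ≈ 3.85 mg/L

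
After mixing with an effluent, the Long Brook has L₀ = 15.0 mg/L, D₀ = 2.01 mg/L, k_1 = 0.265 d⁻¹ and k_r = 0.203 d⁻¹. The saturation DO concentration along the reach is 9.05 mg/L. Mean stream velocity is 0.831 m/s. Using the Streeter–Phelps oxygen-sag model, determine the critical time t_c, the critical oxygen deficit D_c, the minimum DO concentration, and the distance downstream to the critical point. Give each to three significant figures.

t_c ≈ 3.80 d; D_c ≈ 7.15 mg/L; min DO ≈ 1.90 mg/L; x_c ≈ 273 km

t_c = [1/(k_r−k_1)] ln[(k_r/k_1)(1 − D₀(k_r−k_1)/(k_1 L₀))]
= [1/(0.203−0.265)] ln[(0.203/0.265)(1 − 2.01×-0.06200/(0.265×15.0))]
= (1/-0.06200) ln[0.7660 × 1.031] = -16.13 × ln(0.7901) = -16.13 × -0.2357 = 3.801 d.
D_c = (k_1/k_r) L₀ e^(−k_1 t_c) = (0.265/0.203) × 15.0 × e^(−0.265×3.801) = 1.305 × 15.0 × 0.3652 = 7.152 mg/L.
Minimum DO = C_s − D_c = 9.05 − 7.152 = 1.898 mg/L.
x_c = v t_c = 0.831 m/s × 3.801 d × 86400 s/d = 272900 m ≈ 273 km.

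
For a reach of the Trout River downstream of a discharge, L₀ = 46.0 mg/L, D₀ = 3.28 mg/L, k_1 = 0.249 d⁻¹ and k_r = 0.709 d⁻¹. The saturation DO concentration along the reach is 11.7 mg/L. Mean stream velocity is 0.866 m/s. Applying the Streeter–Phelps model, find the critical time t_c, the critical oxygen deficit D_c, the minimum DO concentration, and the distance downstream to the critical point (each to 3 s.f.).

t_c ≈ 1.97 d; D_c ≈ 9.90 mg/L; min DO ≈ 1.80 mg/L; x_c ≈ 147 km

At the critical point dD/dt = 0, so k_1 L₀ e^(−k_1 t) = k_r D. Substituting D(t) from the Streeter–Phelps equation and solving for t gives
t_c = ln[(k_r/k_1)(1 − D₀(k_r−k_1)/(k_1 L₀))] / (k_r−k_1).
Here k_r−k_1 = 0.4600 d⁻¹ and 1 − D₀(k_r−k_1)/(k_1 L₀) = 1 − 3.28×0.4600/(0.249×46.0) = 0.8683, so
t_c = ln(2.847 × 0.8683) / 0.4600 = 0.9052 / 0.4600 = 1.968 d.
D_c = (k_1/k_r) L₀ e^(−k_1 t_c) = (0.249/0.709) × 46.0 × e^(−0.249×1.968) = 0.3512 × 46.0 × 0.6126 = 9.897 mg/L.
Minimum DO = C_s − D_c = 11.7 − 9.897 = 1.803 mg/L.
x_c = v t_c = 0.866 m/s × 1.968 d × 86400 s/d = 147200 m ≈ 147 km.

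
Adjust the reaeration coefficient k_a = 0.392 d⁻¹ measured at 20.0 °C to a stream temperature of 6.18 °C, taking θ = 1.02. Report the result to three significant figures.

k_a(T₂) = k_a(T₁) · θ^(T₂−T₁) = 0.392 × 1.02^(6.18−20.0)
= 0.392 × 1.02^-13.8 = 0.392 × 0.7606 = 0.2981 d⁻¹.

k_a ≈ 0.298 d⁻¹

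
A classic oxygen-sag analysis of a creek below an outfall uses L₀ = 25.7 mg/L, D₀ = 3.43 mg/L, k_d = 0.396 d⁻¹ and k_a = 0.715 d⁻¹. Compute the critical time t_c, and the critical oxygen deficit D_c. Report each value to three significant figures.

t_c = [1/(k_a−k_d)] ln[(k_a/k_d)(1 − D₀(k_a−k_d)/(k_d L₀))]
= [1/(0.715−0.396)] ln[(0.715/0.396)(1 − 3.43×0.3190/(0.396×25.7))]
= (1/0.3190) ln[1.806 × 0.8925] = 3.135 × ln(1.611) = 3.135 × 0.4771 = 1.496 d.
L(t_c) = L₀ e^(−k_d t_c) = 25.7 × 0.5531 = 14.21 mg/L, and at the critical point k_a D_c = k_d L, so D_c = (0.396/0.715) × 14.21 = 7.872 mg/L.

t_c ≈ 1.50 d; D_c ≈ 7.87 mg/L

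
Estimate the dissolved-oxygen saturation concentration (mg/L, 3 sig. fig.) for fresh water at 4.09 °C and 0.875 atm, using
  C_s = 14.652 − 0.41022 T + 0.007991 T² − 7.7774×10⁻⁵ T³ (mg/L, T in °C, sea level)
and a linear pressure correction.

At sea level: C_s = 14.652 − 0.41022×4.09 + 0.007991×4.09² − 7.7774×10⁻⁵×4.09³ = 13.10 mg/L.
Pressure correction: C_s' = 13.10 × 0.875 = 11.46 mg/L.

C_s ≈ 11.5 mg/L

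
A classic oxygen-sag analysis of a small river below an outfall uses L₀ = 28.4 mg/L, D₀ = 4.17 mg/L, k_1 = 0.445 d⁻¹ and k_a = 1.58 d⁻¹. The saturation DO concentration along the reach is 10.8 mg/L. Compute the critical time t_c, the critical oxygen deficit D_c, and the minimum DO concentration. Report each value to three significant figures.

With k_a/k_1 = 3.551 and 1 − D₀(k_a−k_1)/(k_1 L₀) = 0.6255,
t_c = ln(3.551 × 0.6255) / (1.58 − 0.445) = ln(2.221) / 1.135 = 0.7979/1.135 = 0.7030 d.
D_c = (k_1/k_a) L₀ e^(−k_1 t_c) = (0.445/1.58) × 28.4 × e^(−0.445×0.7030) = 0.2816 × 28.4 × 0.7314 = 5.850 mg/L.
Minimum DO = C_s − D_c = 10.8 − 5.850 = 4.950 mg/L.

t_c ≈ 0.703 d; D_c ≈ 5.85 mg/L; min DO ≈ 4.95 mg/L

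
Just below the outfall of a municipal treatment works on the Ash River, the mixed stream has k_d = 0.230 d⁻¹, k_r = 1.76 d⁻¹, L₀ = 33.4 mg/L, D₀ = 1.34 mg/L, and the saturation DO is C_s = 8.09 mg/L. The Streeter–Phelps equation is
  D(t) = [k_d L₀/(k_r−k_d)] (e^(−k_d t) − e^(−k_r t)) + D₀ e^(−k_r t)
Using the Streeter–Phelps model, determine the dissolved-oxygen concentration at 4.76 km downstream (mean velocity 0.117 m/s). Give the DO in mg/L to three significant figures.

Travel time t = x/v = 4.76 km / (0.117 m/s) = 4760 m / 0.117 m/s = 40680 s = 0.4709 d.
k_d L₀/(k_r−k_d) = 0.230×33.4/(1.76−0.230) = 7.682/1.530 = 5.021 mg/L.
e^(−k_d t) = e^(−0.230×0.4709) = 0.8974; e^(−k_r t) = e^(−1.76×0.4709) = 0.4366.
D = 5.021 × (0.8974 − 0.4366) + 1.34 × 0.4366 = 2.313 + 0.5850 = 2.898 mg/L.
DO = C_s − D = 8.09 − 2.898 = 5.192 mg/L.

DO ≈ 5.19 mg/L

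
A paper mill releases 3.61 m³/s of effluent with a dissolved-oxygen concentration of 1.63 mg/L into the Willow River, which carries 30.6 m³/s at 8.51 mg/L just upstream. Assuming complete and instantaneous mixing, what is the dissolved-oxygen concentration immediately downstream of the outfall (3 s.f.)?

7.78 mg/L

Flow-weighted mixing: C = (Q_r C_r + Q_w C_w)/(Q_r + Q_w)
= (30.6×8.51 + 3.61×1.63)/(30.6 + 3.61) = 266.3/34.21 = 7.784 mg/L.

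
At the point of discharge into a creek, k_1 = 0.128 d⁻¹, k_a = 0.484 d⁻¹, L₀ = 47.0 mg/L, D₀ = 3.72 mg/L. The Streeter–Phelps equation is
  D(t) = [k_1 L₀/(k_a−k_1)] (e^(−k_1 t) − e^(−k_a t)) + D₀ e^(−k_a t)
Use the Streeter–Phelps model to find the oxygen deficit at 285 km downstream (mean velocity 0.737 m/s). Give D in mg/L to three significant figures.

Travel time t = x/v = 285 km / (0.737 m/s) = 285000 m / 0.737 m/s = 386700 s = 4.476 d.
k_1 L₀/(k_a−k_1) = 0.128×47.0/(0.484−0.128) = 6.016/0.3560 = 16.90 mg/L.
e^(−k_1 t) = e^(−0.128×4.476) = 0.5639; e^(−k_a t) = e^(−0.484×4.476) = 0.1146.
D = 16.90 × (0.5639 − 0.1146) + 3.72 × 0.1146 = 7.592 + 0.4263 = 8.019 mg/L.

D ≈ 8.02 mg/L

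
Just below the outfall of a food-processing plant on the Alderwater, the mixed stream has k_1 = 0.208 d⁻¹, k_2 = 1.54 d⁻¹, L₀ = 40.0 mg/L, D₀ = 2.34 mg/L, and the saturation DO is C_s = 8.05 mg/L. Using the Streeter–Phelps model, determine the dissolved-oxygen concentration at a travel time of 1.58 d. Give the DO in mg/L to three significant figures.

k_1 L₀/(k_2−k_1) = 0.208×40.0/(1.54−0.208) = 8.320/1.332 = 6.246 mg/L.
e^(−k_1 t) = e^(−0.208×1.580) = 0.7199; e^(−k_2 t) = e^(−1.54×1.580) = 0.08776.
D = 6.246 × (0.7199 − 0.08776) + 2.34 × 0.08776 = 3.949 + 0.2053 = 4.154 mg/L.
DO = C_s − D = 8.05 − 4.154 = 3.896 mg/L.

DO ≈ 3.90 mg/L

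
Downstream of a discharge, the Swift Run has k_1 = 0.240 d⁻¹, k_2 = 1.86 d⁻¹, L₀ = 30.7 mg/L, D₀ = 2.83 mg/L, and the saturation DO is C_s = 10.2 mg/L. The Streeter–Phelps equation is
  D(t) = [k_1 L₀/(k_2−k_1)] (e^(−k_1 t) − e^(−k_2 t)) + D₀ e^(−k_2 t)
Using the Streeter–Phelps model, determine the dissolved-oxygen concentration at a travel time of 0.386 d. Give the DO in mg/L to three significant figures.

DO ≈ 6.89 mg/L

k_1 L₀/(k_2−k_1) = 0.240×30.7/(1.86−0.240) = 7.368/1.620 = 4.548 mg/L.
e^(−k_1 t) = e^(−0.240×0.3860) = 0.9115; e^(−k_2 t) = e^(−1.86×0.3860) = 0.4877.
D = 4.548 × (0.9115 − 0.4877) + 2.83 × 0.4877 = 1.927 + 1.380 = 3.308 mg/L.
DO = C_s − D = 10.2 − 3.308 = 6.892 mg/L.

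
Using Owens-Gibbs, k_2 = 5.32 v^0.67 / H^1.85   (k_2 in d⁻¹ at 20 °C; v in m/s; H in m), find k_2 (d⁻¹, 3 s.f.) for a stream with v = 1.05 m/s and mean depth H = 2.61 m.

k_2 = 5.32 × 1.05^0.67 / 2.61^1.85 = 5.32 × 1.033 / 5.899 = 0.9318 d⁻¹.

k_2 ≈ 0.932 d⁻¹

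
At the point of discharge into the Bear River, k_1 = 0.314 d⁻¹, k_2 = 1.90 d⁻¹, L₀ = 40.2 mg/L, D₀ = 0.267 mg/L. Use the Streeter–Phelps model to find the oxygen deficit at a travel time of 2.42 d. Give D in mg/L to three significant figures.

D ≈ 3.65 mg/L

k_1 L₀/(k_2−k_1) = 0.314×40.2/(1.90−0.314) = 12.62/1.586 = 7.959 mg/L.
e^(−k_1 t) = e^(−0.314×2.420) = 0.4677; e^(−k_2 t) = e^(−1.90×2.420) = 0.01007.
D = 7.959 × (0.4677 − 0.01007) + 0.267 × 0.01007 = 3.642 + 0.002689 = 3.645 mg/L.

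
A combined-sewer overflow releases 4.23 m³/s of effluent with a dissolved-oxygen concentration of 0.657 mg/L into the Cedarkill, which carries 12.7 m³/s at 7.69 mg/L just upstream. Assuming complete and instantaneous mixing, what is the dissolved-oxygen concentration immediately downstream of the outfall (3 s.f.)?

5.93 mg/L

Flow-weighted mixing: C = (Q_r C_r + Q_w C_w)/(Q_r + Q_w)
= (12.7×7.69 + 4.23×0.657)/(12.7 + 4.23) = 100.4/16.93 = 5.933 mg/L.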